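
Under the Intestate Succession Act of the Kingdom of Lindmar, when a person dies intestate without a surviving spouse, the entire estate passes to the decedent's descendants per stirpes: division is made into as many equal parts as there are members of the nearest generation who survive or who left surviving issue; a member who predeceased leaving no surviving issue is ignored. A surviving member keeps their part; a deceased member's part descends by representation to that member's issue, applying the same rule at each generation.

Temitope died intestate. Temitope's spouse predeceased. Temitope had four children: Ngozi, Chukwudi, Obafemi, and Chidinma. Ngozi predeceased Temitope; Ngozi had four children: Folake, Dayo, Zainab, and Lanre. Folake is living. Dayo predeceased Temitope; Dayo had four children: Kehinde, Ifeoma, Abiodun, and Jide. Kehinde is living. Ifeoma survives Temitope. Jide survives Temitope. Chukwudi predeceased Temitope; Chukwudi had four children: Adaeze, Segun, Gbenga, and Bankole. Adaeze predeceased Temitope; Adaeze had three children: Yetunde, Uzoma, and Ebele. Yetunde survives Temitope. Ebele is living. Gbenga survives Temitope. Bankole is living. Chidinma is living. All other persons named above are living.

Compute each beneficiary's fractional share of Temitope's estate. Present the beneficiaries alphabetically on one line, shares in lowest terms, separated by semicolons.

Abiodun 1/64; Bankole 1/16; Chidinma 1/4; Ebele 1/48; Folake 1/16; Gbenga 1/16; Ifeoma 1/64; Jide 1/64; Kehinde 1/64; Lanre 1/16; Obafemi 1/4; Segun 1/16; Uzoma 1/48; Yetunde 1/48; Zainab 1/16

There is no surviving spouse, so the entire estate passes to Temitope's descendants per stirpes.
The estate is divided into 4 equal shares of 1/4 among Ngozi, Chukwudi, Obafemi, Chidinma.
Ngozi predeceased; the 1/4 allotted to Ngozi's branch passes to Ngozi's issue by representation.
The 1/4 is divided into 4 equal shares of 1/16 among Folake, Dayo, Zainab, Lanre.
Folake is living and takes 1/16.
Dayo predeceased; the 1/16 allotted to Dayo's branch passes to Dayo's issue by representation.
The 1/16 is divided into 4 equal shares of 1/64 among Kehinde, Ifeoma, Abiodun, Jide.
Kehinde is living and takes 1/64.
Ifeoma is living and takes 1/64.
Abiodun is living and takes 1/64.
Jide is living and takes 1/64.
Zainab is living and takes 1/16.
Lanre is living and takes 1/16.
Chukwudi predeceased; the 1/4 allotted to Chukwudi's branch passes to Chukwudi's issue by representation.
The 1/4 is divided into 4 equal shares of 1/16 among Adaeze, Segun, Gbenga, Bankole.
Adaeze predeceased; the 1/16 allotted to Adaeze's branch passes to Adaeze's issue by representation.
The 1/16 is divided into 3 equal shares of 1/48 among Yetunde, Uzoma, Ebele.
Yetunde is living and takes 1/48.
Uzoma is living and takes 1/48.
Ebele is living and takes 1/48.
Segun is living and takes 1/16.
Gbenga is living and takes 1/16.
Bankole is living and takes 1/16.
Obafemi is living and takes 1/4.
Chidinma is living and takes 1/4.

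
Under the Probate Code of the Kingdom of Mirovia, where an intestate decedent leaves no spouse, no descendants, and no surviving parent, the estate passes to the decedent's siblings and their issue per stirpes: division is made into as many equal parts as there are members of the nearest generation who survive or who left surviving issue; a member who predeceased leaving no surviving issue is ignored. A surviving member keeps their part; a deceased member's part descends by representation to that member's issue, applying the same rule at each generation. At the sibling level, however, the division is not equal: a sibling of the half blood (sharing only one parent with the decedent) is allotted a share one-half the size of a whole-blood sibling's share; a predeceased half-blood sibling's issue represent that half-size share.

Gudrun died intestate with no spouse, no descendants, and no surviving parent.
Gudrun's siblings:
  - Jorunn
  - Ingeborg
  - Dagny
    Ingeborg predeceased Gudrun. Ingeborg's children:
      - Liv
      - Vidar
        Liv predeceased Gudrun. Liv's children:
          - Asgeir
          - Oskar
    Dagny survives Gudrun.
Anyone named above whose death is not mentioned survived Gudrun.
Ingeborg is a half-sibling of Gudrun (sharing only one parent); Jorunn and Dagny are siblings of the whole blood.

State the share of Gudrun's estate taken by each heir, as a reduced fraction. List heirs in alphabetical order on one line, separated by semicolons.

No spouse, descendants, or parent survives, so the estate passes to Gudrun's siblings per stirpes.
Half-blood siblings count for one-half the weight of whole-blood siblings at the initial division.
Dividing 1 in proportion to weights (total weight 5/2): Jorunn (weight 1) → 2/5; Ingeborg (weight 1/2) → 1/5; Dagny (weight 1) → 2/5.
Jorunn is living and takes 2/5.
Ingeborg predeceased; the 1/5 allotted to Ingeborg's branch passes to Ingeborg's issue by representation.
The 1/5 is divided into 2 equal shares of 1/10 among Liv, Vidar.
Liv predeceased; the 1/10 allotted to Liv's branch passes to Liv's issue by representation.
The 1/10 is divided into 2 equal shares of 1/20 among Asgeir, Oskar.
Asgeir is living and takes 1/20.
Oskar is living and takes 1/20.
Vidar is living and takes 1/10.
Dagny is living and takes 2/5.

Asgeir 1/20; Dagny 2/5; Jorunn 2/5; Oskar 1/20; Vidar 1/10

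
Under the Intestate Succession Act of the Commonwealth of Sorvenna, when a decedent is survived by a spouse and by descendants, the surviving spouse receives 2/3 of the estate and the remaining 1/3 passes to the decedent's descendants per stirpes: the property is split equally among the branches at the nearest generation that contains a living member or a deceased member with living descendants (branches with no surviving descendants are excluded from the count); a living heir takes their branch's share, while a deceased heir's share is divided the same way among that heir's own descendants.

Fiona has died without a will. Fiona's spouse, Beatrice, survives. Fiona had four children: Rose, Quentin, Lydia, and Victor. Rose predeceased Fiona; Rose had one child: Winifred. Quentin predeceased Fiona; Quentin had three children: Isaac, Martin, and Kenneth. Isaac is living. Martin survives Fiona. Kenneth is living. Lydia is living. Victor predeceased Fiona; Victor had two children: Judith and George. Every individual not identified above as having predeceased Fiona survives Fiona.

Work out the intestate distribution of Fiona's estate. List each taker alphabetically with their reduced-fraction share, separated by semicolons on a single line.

Beatrice, as surviving spouse, takes 2/3.
The remaining 1/3 passes to Fiona's descendants per stirpes.
The 1/3 is divided into 4 equal shares of 1/12 among Rose, Quentin, Lydia, Victor.
Rose predeceased; the 1/12 allotted to Rose's branch passes to Rose's issue by representation.
Winifred is the sole taker at this level and receives the full 1/12.
Quentin predeceased; the 1/12 allotted to Quentin's branch passes to Quentin's issue by representation.
The 1/12 is divided into 3 equal shares of 1/36 among Isaac, Martin, Kenneth.
Isaac is living and takes 1/36.
Martin is living and takes 1/36.
Kenneth is living and takes 1/36.
Lydia is living and takes 1/12.
Victor predeceased; the 1/12 allotted to Victor's branch passes to Victor's issue by representation.
The 1/12 is divided into 2 equal shares of 1/24 among Judith, George.
Judith is living and takes 1/24.
George is living and takes 1/24.

Beatrice 2/3; George 1/24; Isaac 1/36; Judith 1/24; Kenneth 1/36; Lydia 1/12; Martin 1/36; Winifred 1/12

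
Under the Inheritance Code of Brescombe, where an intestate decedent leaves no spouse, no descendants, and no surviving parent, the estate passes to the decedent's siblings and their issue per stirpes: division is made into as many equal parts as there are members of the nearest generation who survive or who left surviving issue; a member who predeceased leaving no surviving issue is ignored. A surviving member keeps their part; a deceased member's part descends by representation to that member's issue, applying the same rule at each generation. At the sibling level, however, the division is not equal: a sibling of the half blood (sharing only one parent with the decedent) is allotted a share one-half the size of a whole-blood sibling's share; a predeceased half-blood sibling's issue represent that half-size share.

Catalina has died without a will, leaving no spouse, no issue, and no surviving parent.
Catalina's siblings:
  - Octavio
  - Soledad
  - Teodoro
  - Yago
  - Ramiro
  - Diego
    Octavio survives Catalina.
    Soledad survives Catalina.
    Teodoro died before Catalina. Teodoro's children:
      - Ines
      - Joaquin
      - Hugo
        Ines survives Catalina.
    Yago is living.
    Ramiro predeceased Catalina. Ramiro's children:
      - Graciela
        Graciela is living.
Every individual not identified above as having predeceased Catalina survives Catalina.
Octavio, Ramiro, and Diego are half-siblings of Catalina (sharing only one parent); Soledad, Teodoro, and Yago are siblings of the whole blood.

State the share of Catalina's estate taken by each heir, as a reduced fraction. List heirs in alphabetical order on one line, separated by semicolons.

Diego 1/9; Graciela 1/9; Hugo 2/27; Ines 2/27; Joaquin 2/27; Octavio 1/9; Soledad 2/9; Yago 2/9

No spouse, descendants, or parent survives, so the estate passes to Catalina's siblings per stirpes.
Half-blood siblings count for one-half the weight of whole-blood siblings at the initial division.
Dividing 1 in proportion to weights (total weight 9/2): Octavio (weight 1/2) → 1/9; Soledad (weight 1) → 2/9; Teodoro (weight 1) → 2/9; Yago (weight 1) → 2/9; Ramiro (weight 1/2) → 1/9; Diego (weight 1/2) → 1/9.
Octavio is living and takes 1/9.
Soledad is living and takes 2/9.
Teodoro predeceased; the 2/9 allotted to Teodoro's branch passes to Teodoro's issue by representation.
The 2/9 is divided into 3 equal shares of 2/27 among Ines, Joaquin, Hugo.
Ines is living and takes 2/27.
Joaquin is living and takes 2/27.
Hugo is living and takes 2/27.
Yago is living and takes 2/9.
Ramiro predeceased; the 1/9 allotted to Ramiro's branch passes to Ramiro's issue by representation.
Graciela is the sole taker at this level and receives the full 1/9.
Diego is living and takes 1/9.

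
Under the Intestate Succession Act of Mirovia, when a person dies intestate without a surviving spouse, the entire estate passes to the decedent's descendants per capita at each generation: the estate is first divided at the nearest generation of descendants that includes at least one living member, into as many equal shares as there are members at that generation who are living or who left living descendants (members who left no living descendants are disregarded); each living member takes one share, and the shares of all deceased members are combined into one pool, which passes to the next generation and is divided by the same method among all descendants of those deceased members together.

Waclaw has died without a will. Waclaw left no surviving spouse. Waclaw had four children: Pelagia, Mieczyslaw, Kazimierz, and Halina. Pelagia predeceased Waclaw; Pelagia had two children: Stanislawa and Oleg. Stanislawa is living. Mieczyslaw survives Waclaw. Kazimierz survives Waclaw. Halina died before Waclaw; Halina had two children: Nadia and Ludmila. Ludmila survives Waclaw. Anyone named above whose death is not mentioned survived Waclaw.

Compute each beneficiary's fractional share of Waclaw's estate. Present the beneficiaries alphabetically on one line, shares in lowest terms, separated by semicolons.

There is no surviving spouse, so the entire estate passes to Waclaw's descendants per capita at each generation.
At generation 1 (Pelagia, Mieczyslaw, Kazimierz, Halina) there are 4 shares of (1)/4 = 1/4 each.
Living: Mieczyslaw and Kazimierz — each takes 1/4.
Deceased: Pelagia and Halina. Their combined 1/2 is pooled and carried to generation 2.
At generation 2 (Stanislawa, Oleg, Nadia, Ludmila) there are 4 shares of (1/2)/4 = 1/8 each.
Living: Stanislawa, Oleg, Nadia, and Ludmila — each takes 1/8.

Kazimierz 1/4; Ludmila 1/8; Mieczyslaw 1/4; Nadia 1/8; Oleg 1/8; Stanislawa 1/8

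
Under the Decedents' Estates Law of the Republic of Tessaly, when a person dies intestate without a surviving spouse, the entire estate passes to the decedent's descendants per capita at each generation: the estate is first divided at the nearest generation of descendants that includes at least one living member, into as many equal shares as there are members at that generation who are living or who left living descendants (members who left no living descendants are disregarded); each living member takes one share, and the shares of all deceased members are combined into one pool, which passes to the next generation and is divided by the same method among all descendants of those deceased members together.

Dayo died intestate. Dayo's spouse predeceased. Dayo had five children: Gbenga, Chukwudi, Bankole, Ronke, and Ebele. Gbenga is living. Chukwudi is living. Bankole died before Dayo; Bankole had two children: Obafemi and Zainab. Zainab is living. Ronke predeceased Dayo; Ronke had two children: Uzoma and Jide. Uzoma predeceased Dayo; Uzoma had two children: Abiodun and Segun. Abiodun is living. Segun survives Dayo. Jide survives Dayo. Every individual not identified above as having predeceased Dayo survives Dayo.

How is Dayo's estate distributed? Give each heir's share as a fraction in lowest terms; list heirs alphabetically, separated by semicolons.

Abiodun 1/20; Chukwudi 1/5; Ebele 1/5; Gbenga 1/5; Jide 1/10; Obafemi 1/10; Segun 1/20; Zainab 1/10

There is no surviving spouse, so the entire estate passes to Dayo's descendants per capita at each generation.
At generation 1 (Gbenga, Chukwudi, Bankole, Ronke, Ebele) there are 5 shares of (1)/5 = 1/5 each.
Living: Gbenga, Chukwudi, and Ebele — each takes 1/5.
Deceased: Bankole and Ronke. Their combined 2/5 is pooled and carried to generation 2.
At generation 2 (Obafemi, Zainab, Uzoma, Jide) there are 4 shares of (2/5)/4 = 1/10 each.
Living: Obafemi, Zainab, and Jide — each takes 1/10.
Deceased: Uzoma. That 1/10 share is carried to generation 3.
At generation 3 (Abiodun, Segun) there are 2 shares of (1/10)/2 = 1/20 each.
Living: Abiodun and Segun — each takes 1/20.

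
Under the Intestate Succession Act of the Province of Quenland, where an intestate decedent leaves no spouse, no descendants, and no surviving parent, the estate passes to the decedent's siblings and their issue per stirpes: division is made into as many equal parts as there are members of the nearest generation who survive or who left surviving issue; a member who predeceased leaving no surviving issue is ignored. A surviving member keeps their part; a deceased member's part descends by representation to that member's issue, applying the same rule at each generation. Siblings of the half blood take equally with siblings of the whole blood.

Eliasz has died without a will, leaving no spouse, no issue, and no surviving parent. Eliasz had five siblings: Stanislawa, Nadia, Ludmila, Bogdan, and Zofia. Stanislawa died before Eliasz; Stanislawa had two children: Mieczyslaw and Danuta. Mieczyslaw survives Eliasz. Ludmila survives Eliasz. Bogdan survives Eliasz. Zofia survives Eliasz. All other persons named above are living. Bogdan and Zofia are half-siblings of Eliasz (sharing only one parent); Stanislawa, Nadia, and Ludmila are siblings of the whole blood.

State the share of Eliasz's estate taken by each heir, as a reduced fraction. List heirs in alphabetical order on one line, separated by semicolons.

Bogdan 1/5; Danuta 1/10; Ludmila 1/5; Mieczyslaw 1/10; Nadia 1/5; Zofia 1/5

No spouse, descendants, or parent survives, so the estate passes to Eliasz's siblings per stirpes.
Half-blood and whole-blood siblings take equally under the stated rule.
The estate is divided into 5 equal shares of 1/5 among Stanislawa, Nadia, Ludmila, Bogdan, Zofia.
Stanislawa predeceased; the 1/5 allotted to Stanislawa's branch passes to Stanislawa's issue by representation.
The 1/5 is divided into 2 equal shares of 1/10 among Mieczyslaw, Danuta.
Mieczyslaw is living and takes 1/10.
Danuta is living and takes 1/10.
Nadia is living and takes 1/5.
Ludmila is living and takes 1/5.
Bogdan is living and takes 1/5.
Zofia is living and takes 1/5.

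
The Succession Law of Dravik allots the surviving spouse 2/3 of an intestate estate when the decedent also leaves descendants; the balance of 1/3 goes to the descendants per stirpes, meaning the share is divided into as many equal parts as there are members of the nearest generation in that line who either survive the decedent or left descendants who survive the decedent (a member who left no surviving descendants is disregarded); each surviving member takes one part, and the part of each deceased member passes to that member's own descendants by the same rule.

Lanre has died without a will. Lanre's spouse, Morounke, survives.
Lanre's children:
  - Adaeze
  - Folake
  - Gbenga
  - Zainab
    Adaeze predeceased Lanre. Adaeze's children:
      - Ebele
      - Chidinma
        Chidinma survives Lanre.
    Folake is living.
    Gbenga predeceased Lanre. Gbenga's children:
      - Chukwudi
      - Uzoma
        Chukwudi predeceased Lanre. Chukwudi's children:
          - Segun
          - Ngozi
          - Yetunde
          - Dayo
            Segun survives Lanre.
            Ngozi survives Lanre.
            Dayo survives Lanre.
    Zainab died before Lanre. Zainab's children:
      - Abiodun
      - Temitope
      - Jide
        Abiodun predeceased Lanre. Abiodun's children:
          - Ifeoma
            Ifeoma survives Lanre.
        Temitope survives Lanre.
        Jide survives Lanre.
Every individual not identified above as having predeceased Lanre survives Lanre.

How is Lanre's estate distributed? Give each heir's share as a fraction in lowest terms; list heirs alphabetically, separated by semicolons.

Morounke, as surviving spouse, takes 2/3.
The remaining 1/3 passes to Lanre's descendants per stirpes.
The 1/3 is divided into 4 equal shares of 1/12 among Adaeze, Folake, Gbenga, Zainab.
Adaeze predeceased; the 1/12 allotted to Adaeze's branch passes to Adaeze's issue by representation.
The 1/12 is divided into 2 equal shares of 1/24 among Ebele, Chidinma.
Ebele is living and takes 1/24.
Chidinma is living and takes 1/24.
Folake is living and takes 1/12.
Gbenga predeceased; the 1/12 allotted to Gbenga's branch passes to Gbenga's issue by representation.
The 1/12 is divided into 2 equal shares of 1/24 among Chukwudi, Uzoma.
Chukwudi predeceased; the 1/24 allotted to Chukwudi's branch passes to Chukwudi's issue by representation.
The 1/24 is divided into 4 equal shares of 1/96 among Segun, Ngozi, Yetunde, Dayo.
Segun is living and takes 1/96.
Ngozi is living and takes 1/96.
Yetunde is living and takes 1/96.
Dayo is living and takes 1/96.
Uzoma is living and takes 1/24.
Zainab predeceased; the 1/12 allotted to Zainab's branch passes to Zainab's issue by representation.
The 1/12 is divided into 3 equal shares of 1/36 among Abiodun, Temitope, Jide.
Abiodun predeceased; the 1/36 allotted to Abiodun's branch passes to Abiodun's issue by representation.
Ifeoma is the sole taker at this level and receives the full 1/36.
Temitope is living and takes 1/36.
Jide is living and takes 1/36.

Chidinma 1/24; Dayo 1/96; Ebele 1/24; Folake 1/12; Ifeoma 1/36; Jide 1/36; Morounke 2/3; Ngozi 1/96; Segun 1/96; Temitope 1/36; Uzoma 1/24; Yetunde 1/96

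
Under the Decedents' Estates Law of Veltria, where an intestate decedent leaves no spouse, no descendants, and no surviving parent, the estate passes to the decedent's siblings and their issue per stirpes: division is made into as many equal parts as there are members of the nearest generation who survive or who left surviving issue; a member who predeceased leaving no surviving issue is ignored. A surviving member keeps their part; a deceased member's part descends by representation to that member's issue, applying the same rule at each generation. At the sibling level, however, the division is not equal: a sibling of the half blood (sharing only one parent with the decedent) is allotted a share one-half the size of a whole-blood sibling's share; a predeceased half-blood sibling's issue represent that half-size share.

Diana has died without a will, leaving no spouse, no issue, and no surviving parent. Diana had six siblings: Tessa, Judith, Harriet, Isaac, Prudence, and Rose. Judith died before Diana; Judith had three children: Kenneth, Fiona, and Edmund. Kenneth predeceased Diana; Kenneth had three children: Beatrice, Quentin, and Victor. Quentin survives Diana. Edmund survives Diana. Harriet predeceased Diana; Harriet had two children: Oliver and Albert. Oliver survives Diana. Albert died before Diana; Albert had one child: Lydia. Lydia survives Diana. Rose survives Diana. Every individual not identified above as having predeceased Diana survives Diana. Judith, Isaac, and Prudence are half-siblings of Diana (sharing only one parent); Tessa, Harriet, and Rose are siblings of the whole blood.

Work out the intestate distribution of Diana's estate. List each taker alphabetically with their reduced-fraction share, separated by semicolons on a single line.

Beatrice 1/81; Edmund 1/27; Fiona 1/27; Isaac 1/9; Lydia 1/9; Oliver 1/9; Prudence 1/9; Quentin 1/81; Rose 2/9; Tessa 2/9; Victor 1/81

No spouse, descendants, or parent survives, so the estate passes to Diana's siblings per stirpes.
Half-blood siblings count for one-half the weight of whole-blood siblings at the initial division.
Dividing 1 in proportion to weights (total weight 9/2): Tessa (weight 1) → 2/9; Judith (weight 1/2) → 1/9; Harriet (weight 1) → 2/9; Isaac (weight 1/2) → 1/9; Prudence (weight 1/2) → 1/9; Rose (weight 1) → 2/9.
Tessa is living and takes 2/9.
Judith predeceased; the 1/9 allotted to Judith's branch passes to Judith's issue by representation.
The 1/9 is divided into 3 equal shares of 1/27 among Kenneth, Fiona, Edmund.
Kenneth predeceased; the 1/27 allotted to Kenneth's branch passes to Kenneth's issue by representation.
The 1/27 is divided into 3 equal shares of 1/81 among Beatrice, Quentin, Victor.
Beatrice is living and takes 1/81.
Quentin is living and takes 1/81.
Victor is living and takes 1/81.
Fiona is living and takes 1/27.
Edmund is living and takes 1/27.
Harriet predeceased; the 2/9 allotted to Harriet's branch passes to Harriet's issue by representation.
The 2/9 is divided into 2 equal shares of 1/9 among Oliver, Albert.
Oliver is living and takes 1/9.
Albert predeceased; the 1/9 allotted to Albert's branch passes to Albert's issue by representation.
Lydia is the sole taker at this level and receives the full 1/9.
Isaac is living and takes 1/9.
Prudence is living and takes 1/9.
Rose is living and takes 2/9.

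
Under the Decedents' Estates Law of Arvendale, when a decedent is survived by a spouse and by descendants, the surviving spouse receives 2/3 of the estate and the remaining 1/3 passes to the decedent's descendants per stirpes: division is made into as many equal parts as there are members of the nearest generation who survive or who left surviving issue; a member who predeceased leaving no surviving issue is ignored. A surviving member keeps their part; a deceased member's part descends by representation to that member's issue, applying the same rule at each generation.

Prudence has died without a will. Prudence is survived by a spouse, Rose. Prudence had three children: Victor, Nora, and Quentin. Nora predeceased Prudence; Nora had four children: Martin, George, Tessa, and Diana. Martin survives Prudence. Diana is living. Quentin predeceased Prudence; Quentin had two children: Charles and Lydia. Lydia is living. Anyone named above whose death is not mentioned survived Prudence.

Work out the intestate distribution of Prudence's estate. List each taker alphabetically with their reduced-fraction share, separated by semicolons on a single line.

Rose, as surviving spouse, takes 2/3.
The remaining 1/3 passes to Prudence's descendants per stirpes.
The 1/3 is divided into 3 equal shares of 1/9 among Victor, Nora, Quentin.
Victor is living and takes 1/9.
Nora predeceased; the 1/9 allotted to Nora's branch passes to Nora's issue by representation.
The 1/9 is divided into 4 equal shares of 1/36 among Martin, George, Tessa, Diana.
Martin is living and takes 1/36.
George is living and takes 1/36.
Tessa is living and takes 1/36.
Diana is living and takes 1/36.
Quentin predeceased; the 1/9 allotted to Quentin's branch passes to Quentin's issue by representation.
The 1/9 is divided into 2 equal shares of 1/18 among Charles, Lydia.
Charles is living and takes 1/18.
Lydia is living and takes 1/18.

Charles 1/18; Diana 1/36; George 1/36; Lydia 1/18; Martin 1/36; Rose 2/3; Tessa 1/36; Victor 1/9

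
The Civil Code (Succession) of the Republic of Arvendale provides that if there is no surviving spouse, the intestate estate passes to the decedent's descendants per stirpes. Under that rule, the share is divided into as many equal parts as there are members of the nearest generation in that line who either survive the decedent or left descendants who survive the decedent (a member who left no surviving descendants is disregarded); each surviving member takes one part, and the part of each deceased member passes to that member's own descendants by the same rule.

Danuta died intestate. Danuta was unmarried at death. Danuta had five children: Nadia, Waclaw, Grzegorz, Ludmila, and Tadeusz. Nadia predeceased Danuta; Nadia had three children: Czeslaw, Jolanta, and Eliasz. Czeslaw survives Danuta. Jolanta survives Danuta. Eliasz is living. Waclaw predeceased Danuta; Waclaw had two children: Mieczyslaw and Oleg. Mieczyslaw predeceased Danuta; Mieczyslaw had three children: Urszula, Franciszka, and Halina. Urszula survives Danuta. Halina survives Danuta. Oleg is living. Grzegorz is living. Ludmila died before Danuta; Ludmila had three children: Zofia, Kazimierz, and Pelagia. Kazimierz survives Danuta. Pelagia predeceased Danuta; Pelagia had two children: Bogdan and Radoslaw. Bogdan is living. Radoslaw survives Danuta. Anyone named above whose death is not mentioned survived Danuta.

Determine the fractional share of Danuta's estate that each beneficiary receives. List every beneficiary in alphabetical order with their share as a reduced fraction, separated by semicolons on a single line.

Bogdan 1/30; Czeslaw 1/15; Eliasz 1/15; Franciszka 1/30; Grzegorz 1/5; Halina 1/30; Jolanta 1/15; Kazimierz 1/15; Oleg 1/10; Radoslaw 1/30; Tadeusz 1/5; Urszula 1/30; Zofia 1/15

There is no surviving spouse, so the entire estate passes to Danuta's descendants per stirpes.
The estate is divided into 5 equal shares of 1/5 among Nadia, Waclaw, Grzegorz, Ludmila, Tadeusz.
Nadia predeceased; the 1/5 allotted to Nadia's branch passes to Nadia's issue by representation.
The 1/5 is divided into 3 equal shares of 1/15 among Czeslaw, Jolanta, Eliasz.
Czeslaw is living and takes 1/15.
Jolanta is living and takes 1/15.
Eliasz is living and takes 1/15.
Waclaw predeceased; the 1/5 allotted to Waclaw's branch passes to Waclaw's issue by representation.
The 1/5 is divided into 2 equal shares of 1/10 among Mieczyslaw, Oleg.
Mieczyslaw predeceased; the 1/10 allotted to Mieczyslaw's branch passes to Mieczyslaw's issue by representation.
The 1/10 is divided into 3 equal shares of 1/30 among Urszula, Franciszka, Halina.
Urszula is living and takes 1/30.
Franciszka is living and takes 1/30.
Halina is living and takes 1/30.
Oleg is living and takes 1/10.
Grzegorz is living and takes 1/5.
Ludmila predeceased; the 1/5 allotted to Ludmila's branch passes to Ludmila's issue by representation.
The 1/5 is divided into 3 equal shares of 1/15 among Zofia, Kazimierz, Pelagia.
Zofia is living and takes 1/15.
Kazimierz is living and takes 1/15.
Pelagia predeceased; the 1/15 allotted to Pelagia's branch passes to Pelagia's issue by representation.
The 1/15 is divided into 2 equal shares of 1/30 among Bogdan, Radoslaw.
Bogdan is living and takes 1/30.
Radoslaw is living and takes 1/30.
Tadeusz is living and takes 1/5.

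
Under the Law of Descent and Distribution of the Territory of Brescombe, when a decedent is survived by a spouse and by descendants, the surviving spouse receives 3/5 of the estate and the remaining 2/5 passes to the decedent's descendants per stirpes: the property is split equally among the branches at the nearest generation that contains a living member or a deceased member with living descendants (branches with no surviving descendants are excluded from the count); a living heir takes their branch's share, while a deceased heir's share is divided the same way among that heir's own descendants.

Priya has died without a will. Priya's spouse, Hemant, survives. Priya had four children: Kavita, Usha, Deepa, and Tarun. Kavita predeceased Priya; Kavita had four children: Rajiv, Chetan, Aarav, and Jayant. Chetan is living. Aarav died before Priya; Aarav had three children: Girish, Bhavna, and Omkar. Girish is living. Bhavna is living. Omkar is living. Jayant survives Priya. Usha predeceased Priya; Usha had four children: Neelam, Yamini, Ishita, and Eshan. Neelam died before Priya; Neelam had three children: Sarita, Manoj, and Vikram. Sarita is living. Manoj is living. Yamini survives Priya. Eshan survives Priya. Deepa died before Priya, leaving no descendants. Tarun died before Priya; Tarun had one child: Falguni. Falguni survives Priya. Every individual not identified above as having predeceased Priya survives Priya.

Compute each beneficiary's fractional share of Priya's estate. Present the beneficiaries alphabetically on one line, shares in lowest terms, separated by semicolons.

Hemant, as surviving spouse, takes 3/5.
The remaining 2/5 passes to Priya's descendants per stirpes.
Deepa left no surviving issue, so that branch lapses and is disregarded.
The 2/5 is divided into 3 equal shares of 2/15 among Kavita, Usha, Tarun.
Kavita predeceased; the 2/15 allotted to Kavita's branch passes to Kavita's issue by representation.
The 2/15 is divided into 4 equal shares of 1/30 among Rajiv, Chetan, Aarav, Jayant.
Rajiv is living and takes 1/30.
Chetan is living and takes 1/30.
Aarav predeceased; the 1/30 allotted to Aarav's branch passes to Aarav's issue by representation.
The 1/30 is divided into 3 equal shares of 1/90 among Girish, Bhavna, Omkar.
Girish is living and takes 1/90.
Bhavna is living and takes 1/90.
Omkar is living and takes 1/90.
Jayant is living and takes 1/30.
Usha predeceased; the 2/15 allotted to Usha's branch passes to Usha's issue by representation.
The 2/15 is divided into 4 equal shares of 1/30 among Neelam, Yamini, Ishita, Eshan.
Neelam predeceased; the 1/30 allotted to Neelam's branch passes to Neelam's issue by representation.
The 1/30 is divided into 3 equal shares of 1/90 among Sarita, Manoj, Vikram.
Sarita is living and takes 1/90.
Manoj is living and takes 1/90.
Vikram is living and takes 1/90.
Yamini is living and takes 1/30.
Ishita is living and takes 1/30.
Eshan is living and takes 1/30.
Tarun predeceased; the 2/15 allotted to Tarun's branch passes to Tarun's issue by representation.
Falguni is the sole taker at this level and receives the full 2/15.

Bhavna 1/90; Chetan 1/30; Eshan 1/30; Falguni 2/15; Girish 1/90; Hemant 3/5; Ishita 1/30; Jayant 1/30; Manoj 1/90; Omkar 1/90; Rajiv 1/30; Sarita 1/90; Vikram 1/90; Yamini 1/30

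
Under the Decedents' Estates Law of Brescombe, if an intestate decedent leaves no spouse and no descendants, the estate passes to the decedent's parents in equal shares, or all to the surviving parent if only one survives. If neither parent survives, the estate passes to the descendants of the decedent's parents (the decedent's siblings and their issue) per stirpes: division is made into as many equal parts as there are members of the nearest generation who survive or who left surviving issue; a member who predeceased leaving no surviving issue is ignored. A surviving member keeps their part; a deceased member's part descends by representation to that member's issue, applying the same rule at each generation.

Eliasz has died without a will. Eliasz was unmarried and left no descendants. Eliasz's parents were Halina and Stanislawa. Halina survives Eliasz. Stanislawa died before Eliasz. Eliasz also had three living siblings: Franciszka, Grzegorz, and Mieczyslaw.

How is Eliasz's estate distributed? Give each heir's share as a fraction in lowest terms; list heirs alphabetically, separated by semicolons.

Only one parent, Halina, survives, so Halina takes the entire estate. The siblings take nothing because a surviving parent has priority.

Halina 1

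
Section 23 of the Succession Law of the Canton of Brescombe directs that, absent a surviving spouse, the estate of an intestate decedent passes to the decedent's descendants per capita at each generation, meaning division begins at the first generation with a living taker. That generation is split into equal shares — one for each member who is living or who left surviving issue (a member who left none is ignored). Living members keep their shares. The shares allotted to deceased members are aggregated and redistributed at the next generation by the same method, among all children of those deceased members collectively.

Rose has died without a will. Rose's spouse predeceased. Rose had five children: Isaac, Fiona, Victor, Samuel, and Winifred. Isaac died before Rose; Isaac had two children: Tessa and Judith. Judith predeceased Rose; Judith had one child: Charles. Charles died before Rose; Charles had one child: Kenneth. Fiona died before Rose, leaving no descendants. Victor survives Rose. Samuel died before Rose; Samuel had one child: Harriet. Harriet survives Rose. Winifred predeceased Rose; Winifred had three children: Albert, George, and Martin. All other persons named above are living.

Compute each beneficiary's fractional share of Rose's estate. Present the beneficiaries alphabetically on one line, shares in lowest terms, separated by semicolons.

Albert 1/8; George 1/8; Harriet 1/8; Kenneth 1/8; Martin 1/8; Tessa 1/8; Victor 1/4

There is no surviving spouse, so the entire estate passes to Rose's descendants per capita at each generation.
At generation 1 (Isaac, Victor, Samuel, Winifred) there are 4 shares of (1)/4 = 1/4 each.
Living: Victor — each takes 1/4.
Deceased: Isaac, Samuel, and Winifred. Their combined 3/4 is pooled and carried to generation 2.
At generation 2 (Tessa, Judith, Harriet, Albert, George, Martin) there are 6 shares of (3/4)/6 = 1/8 each.
Living: Tessa, Harriet, Albert, George, and Martin — each takes 1/8.
Deceased: Judith. That 1/8 share is carried to generation 3.
At generation 3 (Charles) there are 1 shares of (1/8)/1 = 1/8 each.
Deceased: Charles. That 1/8 share is carried to generation 4.
At generation 4 (Kenneth) there are 1 shares of (1/8)/1 = 1/8 each.
Living: Kenneth — each takes 1/8.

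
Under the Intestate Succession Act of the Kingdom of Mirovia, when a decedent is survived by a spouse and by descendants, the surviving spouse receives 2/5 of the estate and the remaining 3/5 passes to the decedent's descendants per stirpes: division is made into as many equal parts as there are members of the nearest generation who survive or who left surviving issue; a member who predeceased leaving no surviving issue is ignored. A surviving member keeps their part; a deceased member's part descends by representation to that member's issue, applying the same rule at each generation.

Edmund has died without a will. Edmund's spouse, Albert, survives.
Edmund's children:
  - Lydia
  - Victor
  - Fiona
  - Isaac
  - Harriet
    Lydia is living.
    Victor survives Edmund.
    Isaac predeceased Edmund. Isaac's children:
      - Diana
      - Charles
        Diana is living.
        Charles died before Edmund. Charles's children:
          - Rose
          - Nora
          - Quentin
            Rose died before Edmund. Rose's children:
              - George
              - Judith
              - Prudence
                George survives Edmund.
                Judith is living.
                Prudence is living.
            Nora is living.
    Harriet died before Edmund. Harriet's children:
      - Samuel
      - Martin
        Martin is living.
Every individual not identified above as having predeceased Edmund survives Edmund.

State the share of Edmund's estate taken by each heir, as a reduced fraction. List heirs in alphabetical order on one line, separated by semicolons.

Albert, as surviving spouse, takes 2/5.
The remaining 3/5 passes to Edmund's descendants per stirpes.
The 3/5 is divided into 5 equal shares of 3/25 among Lydia, Victor, Fiona, Isaac, Harriet.
Lydia is living and takes 3/25.
Victor is living and takes 3/25.
Fiona is living and takes 3/25.
Isaac predeceased; the 3/25 allotted to Isaac's branch passes to Isaac's issue by representation.
The 3/25 is divided into 2 equal shares of 3/50 among Diana, Charles.
Diana is living and takes 3/50.
Charles predeceased; the 3/50 allotted to Charles's branch passes to Charles's issue by representation.
The 3/50 is divided into 3 equal shares of 1/50 among Rose, Nora, Quentin.
Rose predeceased; the 1/50 allotted to Rose's branch passes to Rose's issue by representation.
The 1/50 is divided into 3 equal shares of 1/150 among George, Judith, Prudence.
George is living and takes 1/150.
Judith is living and takes 1/150.
Prudence is living and takes 1/150.
Nora is living and takes 1/50.
Quentin is living and takes 1/50.
Harriet predeceased; the 3/25 allotted to Harriet's branch passes to Harriet's issue by representation.
The 3/25 is divided into 2 equal shares of 3/50 among Samuel, Martin.
Samuel is living and takes 3/50.
Martin is living and takes 3/50.

Albert 2/5; Diana 3/50; Fiona 3/25; George 1/150; Judith 1/150; Lydia 3/25; Martin 3/50; Nora 1/50; Prudence 1/150; Quentin 1/50; Samuel 3/50; Victor 3/25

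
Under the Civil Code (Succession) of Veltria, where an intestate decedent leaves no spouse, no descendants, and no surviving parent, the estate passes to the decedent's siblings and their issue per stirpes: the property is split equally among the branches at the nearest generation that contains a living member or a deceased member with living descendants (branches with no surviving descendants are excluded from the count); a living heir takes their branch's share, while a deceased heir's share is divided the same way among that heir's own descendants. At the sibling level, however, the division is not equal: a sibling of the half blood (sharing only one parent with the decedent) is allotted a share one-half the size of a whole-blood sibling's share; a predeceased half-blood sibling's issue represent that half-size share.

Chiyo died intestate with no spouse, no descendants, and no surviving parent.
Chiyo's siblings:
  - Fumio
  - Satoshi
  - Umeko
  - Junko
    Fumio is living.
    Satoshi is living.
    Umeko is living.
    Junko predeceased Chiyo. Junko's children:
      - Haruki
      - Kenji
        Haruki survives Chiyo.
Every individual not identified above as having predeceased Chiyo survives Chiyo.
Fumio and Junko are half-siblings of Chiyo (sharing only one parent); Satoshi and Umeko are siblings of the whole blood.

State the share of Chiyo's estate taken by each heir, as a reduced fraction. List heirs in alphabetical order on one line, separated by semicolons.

No spouse, descendants, or parent survives, so the estate passes to Chiyo's siblings per stirpes.
Half-blood siblings count for one-half the weight of whole-blood siblings at the initial division.
Dividing 1 in proportion to weights (total weight 3): Fumio (weight 1/2) → 1/6; Satoshi (weight 1) → 1/3; Umeko (weight 1) → 1/3; Junko (weight 1/2) → 1/6.
Fumio is living and takes 1/6.
Satoshi is living and takes 1/3.
Umeko is living and takes 1/3.
Junko predeceased; the 1/6 allotted to Junko's branch passes to Junko's issue by representation.
The 1/6 is divided into 2 equal shares of 1/12 among Haruki, Kenji.
Haruki is living and takes 1/12.
Kenji is living and takes 1/12.

Fumio 1/6; Haruki 1/12; Kenji 1/12; Satoshi 1/3; Umeko 1/3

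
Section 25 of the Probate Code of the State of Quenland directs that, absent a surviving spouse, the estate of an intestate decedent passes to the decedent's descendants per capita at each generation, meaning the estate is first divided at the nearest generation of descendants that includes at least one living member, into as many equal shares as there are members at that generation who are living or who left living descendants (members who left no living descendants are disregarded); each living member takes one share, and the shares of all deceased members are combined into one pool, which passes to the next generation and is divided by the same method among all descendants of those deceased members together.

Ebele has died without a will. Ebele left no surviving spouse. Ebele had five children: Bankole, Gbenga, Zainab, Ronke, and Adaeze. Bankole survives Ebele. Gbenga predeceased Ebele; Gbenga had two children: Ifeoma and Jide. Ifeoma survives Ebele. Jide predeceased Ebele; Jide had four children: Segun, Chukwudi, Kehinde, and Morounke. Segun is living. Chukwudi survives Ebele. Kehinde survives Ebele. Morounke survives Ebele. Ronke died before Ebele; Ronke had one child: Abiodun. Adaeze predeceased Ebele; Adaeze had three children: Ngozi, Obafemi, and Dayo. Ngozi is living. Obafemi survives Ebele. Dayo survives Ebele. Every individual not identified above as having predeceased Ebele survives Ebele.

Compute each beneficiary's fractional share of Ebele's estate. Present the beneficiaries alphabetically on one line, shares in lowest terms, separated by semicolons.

Abiodun 1/10; Bankole 1/5; Chukwudi 1/40; Dayo 1/10; Ifeoma 1/10; Kehinde 1/40; Morounke 1/40; Ngozi 1/10; Obafemi 1/10; Segun 1/40; Zainab 1/5

There is no surviving spouse, so the entire estate passes to Ebele's descendants per capita at each generation.
At generation 1 (Bankole, Gbenga, Zainab, Ronke, Adaeze) there are 5 shares of (1)/5 = 1/5 each.
Living: Bankole and Zainab — each takes 1/5.
Deceased: Gbenga, Ronke, and Adaeze. Their combined 3/5 is pooled and carried to generation 2.
At generation 2 (Ifeoma, Jide, Abiodun, Ngozi, Obafemi, Dayo) there are 6 shares of (3/5)/6 = 1/10 each.
Living: Ifeoma, Abiodun, Ngozi, Obafemi, and Dayo — each takes 1/10.
Deceased: Jide. That 1/10 share is carried to generation 3.
At generation 3 (Segun, Chukwudi, Kehinde, Morounke) there are 4 shares of (1/10)/4 = 1/40 each.
Living: Segun, Chukwudi, Kehinde, and Morounke — each takes 1/40.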